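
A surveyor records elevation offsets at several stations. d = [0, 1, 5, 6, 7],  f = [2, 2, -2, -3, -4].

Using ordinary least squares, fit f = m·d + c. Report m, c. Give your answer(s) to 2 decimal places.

m = -0.90, c = 2.43

Setting ∂/∂m … = 0 gives: 111·m + 19·c = -54;  19·m + 5·c = -5.
Determinant 111·5 − 19² = 194.
m = ((-54)·5 − 19·(-5))/194 = -175/194; c = (111·(-5) − 19·(-54))/194 = 471/194.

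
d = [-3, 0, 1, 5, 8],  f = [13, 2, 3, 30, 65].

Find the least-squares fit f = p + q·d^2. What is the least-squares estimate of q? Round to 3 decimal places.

q = 0.982

Normal-equation sums: Σ1 = 5, Σd^2 = 99, Σd^2·d^2 = 4803.
And Σf = 113, Σd^2·f = 5030.
So XᵀX·[p, q]ᵀ = Xᵀf: [[5, 99]; [99, 4803]]·[p, q]ᵀ = [113, 5030]ᵀ.
Δ = 5·4803 − 99² = 14214.
p = (113·4803 − 99·5030)/14214 = 14923/4738; q = (5·5030 − 99·113)/14214 = 13963/14214.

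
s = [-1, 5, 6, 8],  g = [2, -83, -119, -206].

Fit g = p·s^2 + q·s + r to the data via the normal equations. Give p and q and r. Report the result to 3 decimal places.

Forming AᵀA = [[6018, 852, 126]; [852, 126, 18]; [126, 18, 4]] and Aᵀg = [-19541, -2779, -406]ᵀ gives AᵀA·[p, q, r]ᵀ = Aᵀg.
Solving the 3×3 system (Gaussian elimination) gives p = -542/183, q = -2194/915, r = 1577/610.

p = -2.962, q = -2.398, r = 2.585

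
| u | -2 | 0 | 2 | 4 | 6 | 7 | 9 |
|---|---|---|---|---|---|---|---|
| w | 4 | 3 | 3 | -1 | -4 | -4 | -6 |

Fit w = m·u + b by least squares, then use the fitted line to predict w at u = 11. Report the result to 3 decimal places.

ŵ = -8.000

MᵀM·[m, b]ᵀ = Mᵀw reads: 190·m + 26·b = -112;  26·m + 7·b = -5.
Δ = 190·7 − 26² = 654.
m = ((-112)·7 − 26·(-5))/654 = -1; b = (190·(-5) − 26·(-112))/654 = 3.
At u = 11: ŵ = (-1)·(11) + (3)·(1) = -8.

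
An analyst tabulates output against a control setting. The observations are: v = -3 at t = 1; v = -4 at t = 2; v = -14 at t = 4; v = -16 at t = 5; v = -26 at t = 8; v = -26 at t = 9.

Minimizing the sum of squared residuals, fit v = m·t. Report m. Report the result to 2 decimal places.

m = -3.08

Forming XᵀX = [[191]] and Xᵀv = [-589]ᵀ gives XᵀX·[m]ᵀ = Xᵀv.
Hence m = -589 / 191 ≈ -3.08377.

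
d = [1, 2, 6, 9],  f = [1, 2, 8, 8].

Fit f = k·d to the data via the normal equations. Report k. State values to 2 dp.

k = 1.02

From the data, Σd·d = 122.
And Σd·f = 125.
AᵀA·[k]ᵀ = Aᵀf becomes [[122]]·[k]ᵀ = [125]ᵀ.
k = 125/122 = 1.02459.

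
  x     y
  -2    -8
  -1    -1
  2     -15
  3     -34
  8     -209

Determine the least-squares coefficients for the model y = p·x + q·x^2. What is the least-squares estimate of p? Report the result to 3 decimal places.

p = -2.014

With design matrix M, MᵀM = [[82, 538]; [538, 4210]] and Mᵀy = [-1787, -13775]ᵀ.
det = 82·4210 − 538² = 55776.
p = ((-1787)·4210 − 538·(-13775))/55776 = -1170/581; q = (82·(-13775) − 538·(-1787))/55776 = -3503/1162.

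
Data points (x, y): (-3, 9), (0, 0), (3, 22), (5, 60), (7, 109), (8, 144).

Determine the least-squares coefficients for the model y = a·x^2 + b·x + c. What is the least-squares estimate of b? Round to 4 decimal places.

Sums needed: Σx^2·x^2 = 7284, Σx^2·x = 980, Σx^2 = 156, Σx·x = 156, Σx = 20, Σ1 = 6.
Moment sums: Σx^2·y = 16336, Σx·y = 2254, Σy = 344.
Normal equations: [[7284, 980, 156]; [980, 156, 20]; [156, 20, 6]]·[a, b, c]ᵀ = [16336, 2254, 344]ᵀ.
Solving the 3×3 system (Gaussian elimination) gives a = 56617/28788, b = 21769/9596, c = -9805/7197.

b = 2.2685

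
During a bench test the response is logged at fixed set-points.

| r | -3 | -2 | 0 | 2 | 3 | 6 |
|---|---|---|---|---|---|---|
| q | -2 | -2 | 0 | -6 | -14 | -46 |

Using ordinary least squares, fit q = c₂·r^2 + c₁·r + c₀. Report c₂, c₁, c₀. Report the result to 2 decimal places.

The normal system XᵀX·[c₂, c₁, c₀]ᵀ = Xᵀq is [[1490, 216, 62]; [216, 62, 6]; [62, 6, 6]]·[c₂, c₁, c₀]ᵀ = [-1832, -320, -70]ᵀ.
Solving the 3×3 system (Gaussian elimination) gives c₂ = -361/365, c₁ = -4457/2555, c₀ = 761/2555.

c₂ = -0.99, c₁ = -1.74, c₀ = 0.30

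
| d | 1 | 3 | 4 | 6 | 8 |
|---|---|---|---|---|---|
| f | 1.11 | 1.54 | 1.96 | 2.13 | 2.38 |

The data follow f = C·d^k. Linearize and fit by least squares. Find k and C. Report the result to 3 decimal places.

Linearized form: ln f = k·ln d + ln C. From the 5 transformed points,
AᵀA = [[10.6632, 6.3561]; [6.3561, 5]], rhs = [4.5651, 2.8323]ᵀ  (here Σln d = 6.3561, Σ(ln d)² = 10.6632, Σln f = 2.8323, Σln d·ln f = 4.5651).
Slope k = (n·Σln d·ln f − Σln d·Σln f)/(n·Σ(ln d)² − (Σln d)²) = (5·4.5651 − 6.3561·2.8323)/12.9161 = 0.37343; ln C = (Σln f − k·Σln d)/n = 0.09175, so C = exp(0.09175) = 1.09610.

k = 0.373, C = 1.096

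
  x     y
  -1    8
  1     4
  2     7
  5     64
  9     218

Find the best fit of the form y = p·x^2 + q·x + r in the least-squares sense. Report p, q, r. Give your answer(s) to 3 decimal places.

Normal-equation sums: Σx^2·x^2 = 7204, Σx^2·x = 862, Σx^2 = 112, Σx·x = 112, Σx = 16, Σ1 = 5.
Right-hand side: Σx^2·y = 19298, Σx·y = 2292, Σy = 301.
Row-reducing yields p = 117746/39819, q = -105023/39819, r = 2453/1021.

p = 2.957, q = -2.638, r = 2.403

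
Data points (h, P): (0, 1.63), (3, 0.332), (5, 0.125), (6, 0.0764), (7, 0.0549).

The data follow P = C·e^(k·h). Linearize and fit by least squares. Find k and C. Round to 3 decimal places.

k = -0.492, C = 1.541

With ln Pᵢ as the transformed response and hᵢ as the regressor:
Σh = 21.0000, Σ(h)² = 119.0000, Σln P = -8.1675, Σh·ln P = -49.4514.
Equations: 119.0000·k + 21.0000·ln C = -49.4514;  21.0000·k + 5·ln C = -8.1675.
Slope k = (n·Σh·ln P − Σh·Σln P)/(n·Σ(h)² − (Σh)²) = (5·-49.4514 − 21.0000·-8.1675)/154.0000 = -0.49182; ln C = (Σln P − k·Σh)/n = 0.43213, so C = exp(0.43213) = 1.54053.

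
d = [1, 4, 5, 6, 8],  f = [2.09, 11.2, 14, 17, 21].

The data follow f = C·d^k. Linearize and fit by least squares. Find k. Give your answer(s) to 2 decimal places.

Linearized form: ln f = k·ln d + ln C. From the 5 transformed points,
Σln d = 6.8669, Σ(ln d)² = 12.0466, Σln f = 11.6699, Σln d·ln f = 19.0039.
Equations: 12.0466·k + 6.8669·ln C = 19.0039;  6.8669·k + 5·ln C = 11.6699.
Slope k = (n·Σln d·ln f − Σln d·Σln f)/(n·Σ(ln d)² − (Σln d)²) = (5·19.0039 − 6.8669·11.6699)/13.0781 = 1.13803; ln C = (Σln f − k·Σln d)/n = 0.77102.

k = 1.14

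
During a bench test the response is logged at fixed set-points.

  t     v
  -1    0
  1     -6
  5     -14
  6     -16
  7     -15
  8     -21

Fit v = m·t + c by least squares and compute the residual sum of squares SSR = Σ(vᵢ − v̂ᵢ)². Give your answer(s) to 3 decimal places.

Normal-equation sums: Σt·t = 176, Σt = 26, Σ1 = 6.
And Σt·v = -445, Σv = -72.
Normal equations: [[176, 26]; [26, 6]]·[m, c]ᵀ = [-445, -72]ᵀ.
Determinant 176·6 − 26² = 380.
m = ((-445)·6 − 26·(-72))/380 = -21/10; c = (176·(-72) − 26·(-445))/380 = -29/10.
Residuals: 4/5, -1, -3/5, -1/2, 13/5, -13/10; SSR = 107/10.

SSR = 10.700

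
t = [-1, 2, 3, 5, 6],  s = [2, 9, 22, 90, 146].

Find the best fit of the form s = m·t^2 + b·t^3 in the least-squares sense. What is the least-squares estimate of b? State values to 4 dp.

b = 0.4898

With design matrix X, XᵀX = [[2019, 11175]; [11175, 63075]] and Xᵀs = [7742, 43450]ᵀ.
Eliminating b: 63075·(row 1) − 11175·(row 2) gives 2467800·m = 63075·7742 − 11175·43450 = 2772900, so m = 1027/914.
Then b = (43450 − 11175·(1027/914))/63075 = 1343/2742.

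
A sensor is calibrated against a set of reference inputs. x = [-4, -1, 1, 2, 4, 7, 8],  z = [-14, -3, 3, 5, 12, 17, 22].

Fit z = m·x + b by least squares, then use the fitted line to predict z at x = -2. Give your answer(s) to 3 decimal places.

ẑ = -6.634

Compute the Gram sums: Σx·x = 151, Σx = 17, Σ1 = 7.
Moment sums: Σx·z = 415, Σz = 42.
So AᵀA·[m, b]ᵀ = Aᵀz: [[151, 17]; [17, 7]]·[m, b]ᵀ = [415, 42]ᵀ.
Eliminating b: 7·(row 1) − 17·(row 2) gives 768·m = 7·415 − 17·42 = 2191, so m = 2191/768.
Then b = (42 − 17·(2191/768))/7 = -713/768.
At x = -2: ẑ = (2191/768)·(-2) + (-713/768)·(1) = -5095/768.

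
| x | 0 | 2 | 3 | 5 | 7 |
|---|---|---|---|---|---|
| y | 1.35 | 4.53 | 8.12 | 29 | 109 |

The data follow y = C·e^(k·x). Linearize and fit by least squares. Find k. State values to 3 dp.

Let Y = ln y. Fitting Y = k·x + ln C by least squares:
Over the data: Σx = 17.0000, Σ(x)² = 87.0000, Σln y = 11.9638, Σx·ln y = 58.9803.
Normal system: [[87.0000, 17.0000]; [17.0000, 5]]·[k, ln C]ᵀ = [58.9803, 11.9638]ᵀ.
Δ = 87.0000·5 − (17.0000)² = 146.0000; k = (58.9803·5 − 17.0000·11.9638)/146.0000 = 0.62683, ln C = (87.0000·11.9638 − 17.0000·58.9803)/146.0000 = 0.26154.

k = 0.627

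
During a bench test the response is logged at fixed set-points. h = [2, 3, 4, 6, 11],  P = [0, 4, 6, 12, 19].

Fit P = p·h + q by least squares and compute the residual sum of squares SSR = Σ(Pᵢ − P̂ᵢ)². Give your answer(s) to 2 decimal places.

AᵀA·[p, q]ᵀ = AᵀP reads: 186·p + 26·q = 317;  26·p + 5·q = 41.
Determinant 186·5 − 26² = 254.
p = (317·5 − 26·41)/254 = 519/254; q = (186·41 − 26·317)/254 = -308/127.
Residuals: -211/127, 75/254, 32/127, 275/127, -267/254; SSR = 2211/254.

SSR = 8.70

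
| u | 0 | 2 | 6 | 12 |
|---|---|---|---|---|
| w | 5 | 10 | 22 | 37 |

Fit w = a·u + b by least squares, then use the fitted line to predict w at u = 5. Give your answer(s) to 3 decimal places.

Setting ∂/∂a … = 0 gives: 184·a + 20·b = 596;  20·a + 4·b = 74.
Δ = 184·4 − 20² = 336.
a = (596·4 − 20·74)/336 = 113/42; b = (184·74 − 20·596)/336 = 106/21.
At u = 5: ŵ = (113/42)·(5) + (106/21)·(1) = 37/2.

ŵ = 18.500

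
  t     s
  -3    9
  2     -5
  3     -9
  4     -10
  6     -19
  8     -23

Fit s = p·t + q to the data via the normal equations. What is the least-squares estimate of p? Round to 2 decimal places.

p = -2.97

The normal system AᵀA·[p, q]ᵀ = Aᵀs is [[138, 20]; [20, 6]]·[p, q]ᵀ = [-402, -57]ᵀ.
Eliminating q: 6·(row 1) − 20·(row 2) gives 428·p = 6·(-402) − 20·(-57) = -1272, so p = -318/107.
Then q = ((-57) − 20·(-318/107))/6 = 87/214.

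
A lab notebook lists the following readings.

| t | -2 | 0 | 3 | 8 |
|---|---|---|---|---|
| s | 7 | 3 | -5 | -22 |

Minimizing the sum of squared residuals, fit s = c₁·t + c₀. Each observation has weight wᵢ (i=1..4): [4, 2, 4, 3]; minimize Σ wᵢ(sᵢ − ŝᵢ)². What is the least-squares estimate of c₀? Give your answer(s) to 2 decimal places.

c₀ = 2.24

The normal system AᵀWA·[c₁, c₀]ᵀ = AᵀWs is [[244, 28]; [28, 13]]·[c₁, c₀]ᵀ = [-644, -52]ᵀ.
Eliminating c₀: 13·(row 1) − 28·(row 2) gives 2388·c₁ = 13·(-644) − 28·(-52) = -6916, so c₁ = -1729/597.
Then c₀ = ((-52) − 28·(-1729/597))/13 = 1336/597.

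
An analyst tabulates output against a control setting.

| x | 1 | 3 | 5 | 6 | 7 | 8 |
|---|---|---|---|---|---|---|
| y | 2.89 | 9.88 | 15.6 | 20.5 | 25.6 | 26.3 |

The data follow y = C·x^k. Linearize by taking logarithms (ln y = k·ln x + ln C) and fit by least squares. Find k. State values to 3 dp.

k = 1.081

Let Y = ln y. Fitting Y = k·ln x + ln C by least squares:
XᵀX = [[15.1183, 8.5252]; [8.5252, 6]], rhs = [25.4585, 15.6316]ᵀ  (here Σln x = 8.5252, Σ(ln x)² = 15.1183, Σln y = 15.6316, Σln x·ln y = 25.4585).
Solving (det = 18.0313): k = 1.08083, ln C = 1.06956.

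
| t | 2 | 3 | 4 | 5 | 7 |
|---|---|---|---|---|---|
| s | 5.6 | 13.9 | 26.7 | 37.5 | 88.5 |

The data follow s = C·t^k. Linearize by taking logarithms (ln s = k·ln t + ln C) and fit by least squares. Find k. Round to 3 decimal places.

k = 2.167

Let Y = ln s. Fitting Y = k·ln t + ln C by least squares:
Σln t = 6.7334, Σ(ln t)² = 9.9861, Σln s = 15.7467, Σln t·ln s = 23.1957.
Equations: 9.9861·k + 6.7334·ln C = 23.1957;  6.7334·k + 5·ln C = 15.7467.
Δ = 9.9861·5 − (6.7334)² = 4.5917; k = (23.1957·5 − 6.7334·15.7467)/4.5917 = 2.16699, ln C = (9.9861·15.7467 − 6.7334·23.1957)/4.5917 = 0.23108.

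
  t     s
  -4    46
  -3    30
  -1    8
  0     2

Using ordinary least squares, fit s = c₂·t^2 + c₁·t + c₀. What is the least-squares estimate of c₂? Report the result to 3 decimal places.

c₂ = 1.667

Compute the Gram sums: Σt^2·t^2 = 338, Σt^2·t = -92, Σt^2 = 26, Σt·t = 26, Σt = -8, Σ1 = 4.
For Mᵀs: Σt^2·s = 1014, Σt·s = -282, Σs = 86.
MᵀM·[c₂, c₁, c₀]ᵀ = Mᵀs becomes [[338, -92, 26]; [-92, 26, -8]; [26, -8, 4]]·[c₂, c₁, c₀]ᵀ = [1014, -282, 86]ᵀ.
Inverting the 3×3 Gram matrix, [c₂, c₁, c₀]ᵀ = [5/3, -13/3, 2]ᵀ.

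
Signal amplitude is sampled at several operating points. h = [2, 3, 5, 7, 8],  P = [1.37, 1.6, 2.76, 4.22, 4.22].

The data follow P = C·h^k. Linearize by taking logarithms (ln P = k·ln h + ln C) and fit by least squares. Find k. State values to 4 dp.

Let Y = ln P. Fitting Y = k·ln h + ln C by least squares:
Sums: Σln h = 7.4265, Σ(ln h)² = 12.3883, Σln P = 4.6797, Σln h·ln P = 8.1644.
Normal system: [[12.3883, 7.4265]; [7.4265, 5]]·[k, ln C]ᵀ = [8.1644, 4.6797]ᵀ.
Solving (det = 6.7880): k = 0.89387, ln C = -0.39173.

k = 0.8939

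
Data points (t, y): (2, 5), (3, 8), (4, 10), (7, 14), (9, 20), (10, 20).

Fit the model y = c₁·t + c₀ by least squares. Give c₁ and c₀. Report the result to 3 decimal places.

c₁ = 1.875, c₀ = 1.894

Compute the Gram sums: Σt·t = 259, Σt = 35, Σ1 = 6.
Right-hand side: Σt·y = 552, Σy = 77.
So XᵀX·[c₁, c₀]ᵀ = Xᵀy: [[259, 35]; [35, 6]]·[c₁, c₀]ᵀ = [552, 77]ᵀ.
Δ = 259·6 − 35² = 329.
c₁ = (552·6 − 35·77)/329 = 617/329; c₀ = (259·77 − 35·552)/329 = 89/47.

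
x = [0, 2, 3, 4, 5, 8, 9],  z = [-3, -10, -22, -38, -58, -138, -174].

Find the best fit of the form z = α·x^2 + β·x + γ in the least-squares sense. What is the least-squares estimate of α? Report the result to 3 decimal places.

α = -2.050

Compute the Gram sums: Σx^2·x^2 = 11635, Σx^2·x = 1465, Σx^2 = 199, Σx·x = 199, Σx = 31, Σ1 = 7.
Right-hand side: Σx^2·z = -25222, Σx·z = -3198, Σz = -443.
AᵀA·[α, β, γ]ᵀ = Aᵀz becomes [[11635, 1465, 199]; [1465, 199, 31]; [199, 31, 7]]·[α, β, γ]ᵀ = [-25222, -3198, -443]ᵀ.
Solving the 3×3 system (Gaussian elimination) gives α = -22471/10962, β = -21095/32886, γ = -35669/16443.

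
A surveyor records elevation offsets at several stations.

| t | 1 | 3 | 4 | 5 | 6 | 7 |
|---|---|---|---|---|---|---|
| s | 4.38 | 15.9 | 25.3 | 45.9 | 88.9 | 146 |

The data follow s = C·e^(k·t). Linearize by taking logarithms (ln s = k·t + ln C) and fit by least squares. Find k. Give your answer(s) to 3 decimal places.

With ln sᵢ as the transformed response and tᵢ as the regressor:
Σt = 26.0000, Σ(t)² = 136.0000, Σln s = 20.7718, Σt·ln s = 103.6419.
Equations: 136.0000·k + 26.0000·ln C = 103.6419;  26.0000·k + 6·ln C = 20.7718.
Solving (det = 140.0000): k = 0.58418, ln C = 0.93050.

k = 0.584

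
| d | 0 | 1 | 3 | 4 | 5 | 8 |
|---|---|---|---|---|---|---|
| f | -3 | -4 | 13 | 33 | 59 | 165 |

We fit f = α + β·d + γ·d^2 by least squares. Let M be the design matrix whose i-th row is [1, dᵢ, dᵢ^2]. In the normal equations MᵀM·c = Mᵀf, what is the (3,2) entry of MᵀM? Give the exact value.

Row 3 ↔ basis d^2, column 2 ↔ basis d, so (MᵀM)_{3,2} = Σᵢ (d^2)·(d) = (0)·(0) + (1)·(1) + (9)·(3) + (16)·(4) + (25)·(5) + (64)·(8) = 729.

729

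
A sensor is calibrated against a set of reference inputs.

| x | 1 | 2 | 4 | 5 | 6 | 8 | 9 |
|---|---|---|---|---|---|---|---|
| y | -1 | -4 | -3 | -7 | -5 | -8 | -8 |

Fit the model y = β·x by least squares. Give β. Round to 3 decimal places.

β = -0.978

Normal-equation sums: Σx·x = 227.
And Σx·y = -222.
AᵀA·[β]ᵀ = Aᵀy becomes [[227]]·[β]ᵀ = [-222]ᵀ.
β = (-222)/227 = -0.977974.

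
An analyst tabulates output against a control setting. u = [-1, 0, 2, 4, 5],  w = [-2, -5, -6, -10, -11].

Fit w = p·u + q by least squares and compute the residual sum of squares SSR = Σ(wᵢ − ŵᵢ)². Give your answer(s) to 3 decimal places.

Compute the Gram sums: Σu·u = 46, Σu = 10, Σ1 = 5.
For Mᵀw: Σu·w = -105, Σw = -34.
Normal equations: [[46, 10]; [10, 5]]·[p, q]ᵀ = [-105, -34]ᵀ.
det = 46·5 − 10² = 130.
p = ((-105)·5 − 10·(-34))/130 = -37/26; q = (46·(-34) − 10·(-105))/130 = -257/65.
Residuals: 69/130, -68/65, 4/5, -23/65, 9/130; SSR = 279/130.

SSR = 2.146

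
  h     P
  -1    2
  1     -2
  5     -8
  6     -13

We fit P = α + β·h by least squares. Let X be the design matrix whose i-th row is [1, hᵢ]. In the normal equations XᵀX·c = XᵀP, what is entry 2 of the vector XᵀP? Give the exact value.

-122

Entry 2 ↔ basis h, so (XᵀP)_{2} = Σᵢ (h)·Pᵢ = (-1)·(2) + (1)·(-2) + (5)·(-8) + (6)·(-13) = -122.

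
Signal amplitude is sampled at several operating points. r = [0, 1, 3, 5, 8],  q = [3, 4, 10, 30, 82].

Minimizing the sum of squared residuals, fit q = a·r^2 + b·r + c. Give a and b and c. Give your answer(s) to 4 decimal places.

a = 1.5024, b = -2.2328, c = 3.6438

From the data, Σr^2·r^2 = 4803, Σr^2·r = 665, Σr^2 = 99, Σr·r = 99, Σr = 17, Σ1 = 5.
And Σr^2·q = 6092, Σr·q = 840, Σq = 129.
Solving the 3×3 system (Gaussian elimination) gives a = 8711/5798, b = -6473/2899, c = 21127/5798.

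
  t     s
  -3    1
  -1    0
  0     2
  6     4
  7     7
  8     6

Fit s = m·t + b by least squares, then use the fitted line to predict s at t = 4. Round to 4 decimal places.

Entries of AᵀA: Σt·t = 159, Σt = 17, Σ1 = 6.
Moment sums: Σt·s = 118, Σs = 20.
Δ = 159·6 − 17² = 665.
m = (118·6 − 17·20)/665 = 368/665; b = (159·20 − 17·118)/665 = 1174/665.
At t = 4: ŝ = (368/665)·(4) + (1174/665)·(1) = 378/95.

ŝ = 3.9789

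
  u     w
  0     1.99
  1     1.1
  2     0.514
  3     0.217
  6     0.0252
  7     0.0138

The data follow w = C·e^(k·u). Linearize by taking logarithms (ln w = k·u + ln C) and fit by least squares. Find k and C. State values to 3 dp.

k = -0.726, C = 2.091

Taking logs, ln w = k·u + ln C, so regress ln w on u.
XᵀX = [[99.0000, 19.0000]; [19.0000, 6]], rhs = [-57.8864, -9.3739]ᵀ  (here Σu = 19.0000, Σ(u)² = 99.0000, Σln w = -9.3739, Σu·ln w = -57.8864).
Δ = 99.0000·6 − (19.0000)² = 233.0000; k = (-57.8864·6 − 19.0000·-9.3739)/233.0000 = -0.72624, ln C = (99.0000·-9.3739 − 19.0000·-57.8864)/233.0000 = 0.73743, so C = exp(0.73743) = 2.09056.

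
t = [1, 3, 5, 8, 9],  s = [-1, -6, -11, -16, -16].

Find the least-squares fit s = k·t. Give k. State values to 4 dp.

k = -1.9222

Forming XᵀX = [[180]] and Xᵀs = [-346]ᵀ gives XᵀX·[k]ᵀ = Xᵀs.
k = (-346)/180 = -1.92222.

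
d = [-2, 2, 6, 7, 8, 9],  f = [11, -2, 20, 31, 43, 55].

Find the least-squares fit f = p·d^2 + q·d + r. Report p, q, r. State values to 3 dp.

p = 1.003, q = -2.863, r = 0.855

The normal equations are: 14386·p + 1800·q + 238·r = 9482;  1800·p + 238·q + 30·r = 1150;  238·p + 30·q + 6·r = 158.
Solving the 3×3 system (Gaussian elimination) gives p = 47468/47317, q = -135470/47317, r = 40467/47317.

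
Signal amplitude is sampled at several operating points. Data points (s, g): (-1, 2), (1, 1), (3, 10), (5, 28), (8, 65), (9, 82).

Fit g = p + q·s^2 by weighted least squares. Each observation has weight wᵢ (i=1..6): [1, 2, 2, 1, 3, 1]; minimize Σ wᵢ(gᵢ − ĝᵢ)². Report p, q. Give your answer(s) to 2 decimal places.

p = 0.84, q = 1.01

From the data, Σwᵢ·1 = 10, Σwᵢ·s^2 = 319, Σwᵢ·s^2·s^2 = 19639.
For XᵀWg: Σwᵢ·g = 329, Σwᵢ·s^2·g = 20006.
Normal equations: [[10, 319]; [319, 19639]]·[p, q]ᵀ = [329, 20006]ᵀ.
Δ = 10·19639 − 319² = 94629.
p = (329·19639 − 319·20006)/94629 = 26439/31543; q = (10·20006 − 319·329)/94629 = 31703/31543.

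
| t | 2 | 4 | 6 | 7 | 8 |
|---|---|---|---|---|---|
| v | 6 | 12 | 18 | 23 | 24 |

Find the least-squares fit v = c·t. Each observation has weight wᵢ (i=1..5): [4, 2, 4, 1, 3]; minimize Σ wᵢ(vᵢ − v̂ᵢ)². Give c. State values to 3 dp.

Normal-equation sums: Σwᵢ·t·t = 433.
Moment sums: Σwᵢ·t·v = 1313.
MᵀWM·[c]ᵀ = MᵀWv becomes [[433]]·[c]ᵀ = [1313]ᵀ.
Hence c = 1313 / 433 ≈ 3.03233.

c = 3.032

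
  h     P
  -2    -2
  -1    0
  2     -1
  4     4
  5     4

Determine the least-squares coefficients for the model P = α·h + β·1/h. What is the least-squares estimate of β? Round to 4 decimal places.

The normal equations are: 50·α + 5·β = 38;  5·α + (641/400)·β = 23/10.
(Σh·h = 50, Σh·1/h = 5, Σ1/h·1/h = 641/400, Σh·P = 38, Σ1/h·P = 23/10.)
Δ = 50·(641/400) − 5² = 441/8.
α = (38·(641/400) − 5·(23/10))/(441/8) = 3293/3675; β = (50·(23/10) − 5·38)/(441/8) = -200/147.

β = -1.3605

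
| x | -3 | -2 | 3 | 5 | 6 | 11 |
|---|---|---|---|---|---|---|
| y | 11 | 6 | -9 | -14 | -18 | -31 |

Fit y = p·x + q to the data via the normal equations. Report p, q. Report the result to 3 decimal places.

Compute the Gram sums: Σx·x = 204, Σx = 20, Σ1 = 6.
Moment sums: Σx·y = -591, Σy = -55.
Normal equations: [[204, 20]; [20, 6]]·[p, q]ᵀ = [-591, -55]ᵀ.
det = 204·6 − 20² = 824.
p = ((-591)·6 − 20·(-55))/824 = -1223/412; q = (204·(-55) − 20·(-591))/824 = 75/103.

p = -2.968, q = 0.728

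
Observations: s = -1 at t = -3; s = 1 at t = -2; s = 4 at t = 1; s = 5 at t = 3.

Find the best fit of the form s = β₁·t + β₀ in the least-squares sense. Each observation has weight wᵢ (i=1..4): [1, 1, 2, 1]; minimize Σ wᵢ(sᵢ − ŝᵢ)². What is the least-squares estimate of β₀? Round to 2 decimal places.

Entries of MᵀWM: Σwᵢ·t·t = 24, Σwᵢ·t = 0, Σwᵢ·1 = 5.
And Σwᵢ·t·s = 24, Σwᵢ·s = 13.
MᵀWM·[β₁, β₀]ᵀ = MᵀWs becomes [[24, 0]; [0, 5]]·[β₁, β₀]ᵀ = [24, 13]ᵀ.
det = 24·5 − 0² = 120.
β₁ = (24·5 − 0·13)/120 = 1; β₀ = (24·13 − 0·24)/120 = 13/5.

β₀ = 2.60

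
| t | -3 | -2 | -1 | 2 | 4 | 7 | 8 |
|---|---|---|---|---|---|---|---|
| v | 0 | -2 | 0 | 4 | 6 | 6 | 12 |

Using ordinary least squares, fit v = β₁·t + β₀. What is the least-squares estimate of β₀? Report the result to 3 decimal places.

β₀ = 1.507

With design matrix X, XᵀX = [[147, 15]; [15, 7]] and Xᵀv = [174, 26]ᵀ.
Eliminating β₀: 7·(row 1) − 15·(row 2) gives 804·β₁ = 7·174 − 15·26 = 828, so β₁ = 69/67.
Then β₀ = (26 − 15·(69/67))/7 = 101/67.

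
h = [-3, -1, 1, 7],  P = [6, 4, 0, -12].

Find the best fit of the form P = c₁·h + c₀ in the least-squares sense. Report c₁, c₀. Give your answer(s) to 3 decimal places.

c₁ = -1.857, c₀ = 1.357

From the data, Σh·h = 60, Σh = 4, Σ1 = 4.
Right-hand side: Σh·P = -106, ΣP = -2.
XᵀX·[c₁, c₀]ᵀ = XᵀP becomes [[60, 4]; [4, 4]]·[c₁, c₀]ᵀ = [-106, -2]ᵀ.
Determinant 60·4 − 4² = 224.
c₁ = ((-106)·4 − 4·(-2))/224 = -13/7; c₀ = (60·(-2) − 4·(-106))/224 = 19/14.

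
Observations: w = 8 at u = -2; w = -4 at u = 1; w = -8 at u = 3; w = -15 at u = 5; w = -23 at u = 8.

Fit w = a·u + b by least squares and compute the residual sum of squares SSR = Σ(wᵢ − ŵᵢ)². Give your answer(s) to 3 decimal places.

SSR = 5.045

Normal-equation sums: Σu·u = 103, Σu = 15, Σ1 = 5.
Moment sums: Σu·w = -303, Σw = -42.
det = 103·5 − 15² = 290.
a = ((-303)·5 − 15·(-42))/290 = -177/58; b = (103·(-42) − 15·(-303))/290 = 219/290.
Residuals: 331/290, -247/145, 2/5, -72/145, 191/290; SSR = 1463/290.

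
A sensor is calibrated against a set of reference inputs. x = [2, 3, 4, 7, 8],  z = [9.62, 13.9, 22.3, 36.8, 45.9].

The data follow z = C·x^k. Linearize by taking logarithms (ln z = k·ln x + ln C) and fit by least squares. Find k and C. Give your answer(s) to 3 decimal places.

k = 1.121, C = 4.356

Taking logs, ln z = k·ln x + ln C, so regress ln z on ln x.
Σln x = 7.2034, Σ(ln x)² = 11.7199, Σln z = 15.4323, Σln x·ln z = 23.7374.
Equations: 11.7199·k + 7.2034·ln C = 23.7374;  7.2034·k + 5·ln C = 15.4323.
Solving (det = 6.7102): k = 1.12094, ln C = 1.47153, so C = exp(1.47153) = 4.35591.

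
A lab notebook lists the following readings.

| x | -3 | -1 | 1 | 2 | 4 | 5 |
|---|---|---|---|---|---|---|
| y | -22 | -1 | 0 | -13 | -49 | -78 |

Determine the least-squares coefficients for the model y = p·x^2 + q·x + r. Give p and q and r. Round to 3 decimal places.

p = -3.016, q = -0.886, r = 2.162

Forming AᵀA = [[980, 170, 56]; [170, 56, 8]; [56, 8, 6]] and Aᵀy = [-2985, -545, -163]ᵀ gives AᵀA·[p, q, r]ᵀ = Aᵀy.
Inverting the 3×3 Gram matrix, [p, q, r]ᵀ = [-52673/17466, -15475/17466, 12585/5822]ᵀ.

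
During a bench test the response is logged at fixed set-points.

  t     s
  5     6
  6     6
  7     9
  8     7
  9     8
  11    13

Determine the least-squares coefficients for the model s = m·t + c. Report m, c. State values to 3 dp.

Compute the Gram sums: Σt·t = 376, Σt = 46, Σ1 = 6.
Right-hand side: Σt·s = 400, Σs = 49.
AᵀA·[m, c]ᵀ = Aᵀs becomes [[376, 46]; [46, 6]]·[m, c]ᵀ = [400, 49]ᵀ.
Eliminating c: 6·(row 1) − 46·(row 2) gives 140·m = 6·400 − 46·49 = 146, so m = 73/70.
Then c = (49 − 46·(73/70))/6 = 6/35.

m = 1.043, c = 0.171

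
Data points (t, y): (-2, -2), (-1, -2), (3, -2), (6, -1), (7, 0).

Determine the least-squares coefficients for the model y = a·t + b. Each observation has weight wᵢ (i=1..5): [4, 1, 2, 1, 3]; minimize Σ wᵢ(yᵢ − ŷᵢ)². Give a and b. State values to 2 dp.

Compute the Gram sums: Σwᵢ·t·t = 218, Σwᵢ·t = 24, Σwᵢ·1 = 11.
For MᵀWy: Σwᵢ·t·y = 0, Σwᵢ·y = -15.
Eliminating b: 11·(row 1) − 24·(row 2) gives 1822·a = 11·0 − 24·(-15) = 360, so a = 180/911.
Then b = ((-15) − 24·(180/911))/11 = -1635/911.

a = 0.20, b = -1.79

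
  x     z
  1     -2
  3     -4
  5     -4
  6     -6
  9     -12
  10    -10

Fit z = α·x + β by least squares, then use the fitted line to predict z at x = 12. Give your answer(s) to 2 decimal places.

The normal equations are: 252·α + 34·β = -278;  34·α + 6·β = -38.
Eliminating β: 6·(row 1) − 34·(row 2) gives 356·α = 6·(-278) − 34·(-38) = -376, so α = -94/89.
Then β = ((-38) − 34·(-94/89))/6 = -31/89.
At x = 12: ẑ = (-94/89)·(12) + (-31/89)·(1) = -1159/89.

ẑ = -13.02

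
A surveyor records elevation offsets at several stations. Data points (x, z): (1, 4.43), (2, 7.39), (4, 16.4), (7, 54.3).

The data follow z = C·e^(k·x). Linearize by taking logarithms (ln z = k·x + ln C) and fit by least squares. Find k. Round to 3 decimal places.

Taking logs, ln z = k·x + ln C, so regress ln z on x.
AᵀA = [[70.0000, 14.0000]; [14.0000, 4]], rhs = [44.6394, 10.2803]ᵀ  (here Σx = 14.0000, Σ(x)² = 70.0000, Σln z = 10.2803, Σx·ln z = 44.6394).
Δ = 70.0000·4 − (14.0000)² = 84.0000; k = (44.6394·4 − 14.0000·10.2803)/84.0000 = 0.41230, ln C = (70.0000·10.2803 − 14.0000·44.6394)/84.0000 = 1.12704.

k = 0.412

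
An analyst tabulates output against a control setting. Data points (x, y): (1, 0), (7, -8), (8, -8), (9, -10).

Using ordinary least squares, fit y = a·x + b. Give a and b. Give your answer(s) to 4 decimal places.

The normal equations are: 195·a + 25·b = -210;  25·a + 4·b = -26.
(Σx·x = 195, Σx = 25, Σ1 = 4, Σx·y = -210, Σy = -26.)
det = 195·4 − 25² = 155.
a = ((-210)·4 − 25·(-26))/155 = -38/31; b = (195·(-26) − 25·(-210))/155 = 36/31.

a = -1.2258, b = 1.1613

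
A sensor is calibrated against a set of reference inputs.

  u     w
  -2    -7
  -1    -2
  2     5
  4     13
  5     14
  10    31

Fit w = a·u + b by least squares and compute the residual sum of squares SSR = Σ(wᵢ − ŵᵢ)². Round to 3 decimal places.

SSR = 5.333

Entries of AᵀA: Σu·u = 150, Σu = 18, Σ1 = 6.
Moment sums: Σu·w = 458, Σw = 54.
Normal equations: [[150, 18]; [18, 6]]·[a, b]ᵀ = [458, 54]ᵀ.
Determinant 150·6 − 18² = 576.
a = (458·6 − 18·54)/576 = 37/12; b = (150·54 − 18·458)/576 = -1/4.
Residuals: -7/12, 4/3, -11/12, 11/12, -7/6, 5/12; SSR = 16/3.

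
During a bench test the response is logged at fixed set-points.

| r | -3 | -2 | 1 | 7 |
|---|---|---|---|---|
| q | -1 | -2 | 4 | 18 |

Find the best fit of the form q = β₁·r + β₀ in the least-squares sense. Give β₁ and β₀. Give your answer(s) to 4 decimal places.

β₁ = 2.0206, β₀ = 3.2346

From the data, Σr·r = 63, Σr = 3, Σ1 = 4.
And Σr·q = 137, Σq = 19.
Normal equations: [[63, 3]; [3, 4]]·[β₁, β₀]ᵀ = [137, 19]ᵀ.
Δ = 63·4 − 3² = 243.
β₁ = (137·4 − 3·19)/243 = 491/243; β₀ = (63·19 − 3·137)/243 = 262/81.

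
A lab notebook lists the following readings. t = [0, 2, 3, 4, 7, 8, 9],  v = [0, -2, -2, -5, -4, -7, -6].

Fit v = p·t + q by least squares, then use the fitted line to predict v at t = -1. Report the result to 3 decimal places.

Normal-equation sums: Σt·t = 223, Σt = 33, Σ1 = 7.
Moment sums: Σt·v = -168, Σv = -26.
Normal equations: [[223, 33]; [33, 7]]·[p, q]ᵀ = [-168, -26]ᵀ.
det = 223·7 − 33² = 472.
p = ((-168)·7 − 33·(-26))/472 = -159/236; q = (223·(-26) − 33·(-168))/472 = -127/236.
At t = -1: v̂ = (-159/236)·(-1) + (-127/236)·(1) = 8/59.

v̂ = 0.136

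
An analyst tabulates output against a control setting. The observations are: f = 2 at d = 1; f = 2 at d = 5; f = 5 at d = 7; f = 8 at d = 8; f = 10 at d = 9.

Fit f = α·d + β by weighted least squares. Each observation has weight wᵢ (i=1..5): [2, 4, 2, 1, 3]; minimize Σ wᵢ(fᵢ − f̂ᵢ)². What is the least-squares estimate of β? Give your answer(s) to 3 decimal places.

β = -1.331

From the data, Σwᵢ·d·d = 507, Σwᵢ·d = 71, Σwᵢ·1 = 12.
Right-hand side: Σwᵢ·d·f = 448, Σwᵢ·f = 60.
MᵀWM·[α, β]ᵀ = MᵀWf becomes [[507, 71]; [71, 12]]·[α, β]ᵀ = [448, 60]ᵀ.
det = 507·12 − 71² = 1043.
α = (448·12 − 71·60)/1043 = 1116/1043; β = (507·60 − 71·448)/1043 = -1388/1043.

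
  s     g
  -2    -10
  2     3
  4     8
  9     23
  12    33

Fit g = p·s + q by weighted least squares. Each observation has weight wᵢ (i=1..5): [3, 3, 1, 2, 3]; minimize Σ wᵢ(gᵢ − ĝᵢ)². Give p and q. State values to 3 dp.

p = 3.037, q = -3.678

The normal equations are: 634·p + 58·q = 1712;  58·p + 12·q = 132.
Determinant 634·12 − 58² = 4244.
p = (1712·12 − 58·132)/4244 = 3222/1061; q = (634·132 − 58·1712)/4244 = -3902/1061.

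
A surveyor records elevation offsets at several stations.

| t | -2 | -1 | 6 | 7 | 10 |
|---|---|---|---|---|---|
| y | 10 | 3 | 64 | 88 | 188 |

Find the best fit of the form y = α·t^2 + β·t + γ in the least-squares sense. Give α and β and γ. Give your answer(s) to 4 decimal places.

The normal equations are: 13714·α + 1550·β + 190·γ = 25459;  1550·α + 190·β + 20·γ = 2857;  190·α + 20·β + 5·γ = 353.
(Σt^2·t^2 = 13714, Σt^2·t = 1550, Σt^2 = 190, Σt·t = 190, Σt = 20, Σ1 = 5, Σt^2·y = 25459, Σt·y = 2857, Σy = 353.)
Inverting the 3×3 Gram matrix, [α, β, γ]ᵀ = [4585/2256, -3293/2256, -1487/1880]ᵀ.

α = 2.0324, β = -1.4597, γ = -0.7910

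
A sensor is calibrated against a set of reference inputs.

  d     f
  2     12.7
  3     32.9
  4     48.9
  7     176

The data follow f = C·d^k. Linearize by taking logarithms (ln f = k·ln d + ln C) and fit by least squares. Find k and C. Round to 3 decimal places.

k = 2.063, C = 3.100

Let Y = ln f. Fitting Y = k·ln d + ln C by least squares:
Σln d = 5.1240, Σ(ln d)² = 7.3958, Σln f = 15.0953, Σln d·ln f = 21.0534.
Equations: 7.3958·k + 5.1240·ln C = 21.0534;  5.1240·k + 4·ln C = 15.0953.
Slope k = (n·Σln d·ln f − Σln d·Σln f)/(n·Σ(ln d)² − (Σln d)²) = (4·21.0534 − 5.1240·15.0953)/3.3281 = 2.06286; ln C = (Σln f − k·Σln d)/n = 1.13133, so C = exp(1.13133) = 3.09976.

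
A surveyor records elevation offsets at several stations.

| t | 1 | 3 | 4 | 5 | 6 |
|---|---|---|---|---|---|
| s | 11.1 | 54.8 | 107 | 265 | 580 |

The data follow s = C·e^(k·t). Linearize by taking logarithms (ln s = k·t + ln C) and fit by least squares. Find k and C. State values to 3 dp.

Taking logs, ln s = k·t + ln C, so regress ln s on t.
Σt = 19.0000, Σ(t)² = 87.0000, Σln s = 23.0262, Σt·ln s = 99.1861.
Equations: 87.0000·k + 19.0000·ln C = 99.1861;  19.0000·k + 5·ln C = 23.0262.
Δ = 87.0000·5 − (19.0000)² = 74.0000; k = (99.1861·5 − 19.0000·23.0262)/74.0000 = 0.78963, ln C = (87.0000·23.0262 − 19.0000·99.1861)/74.0000 = 1.60466, so C = exp(1.60466) = 4.97614.

k = 0.790, C = 4.976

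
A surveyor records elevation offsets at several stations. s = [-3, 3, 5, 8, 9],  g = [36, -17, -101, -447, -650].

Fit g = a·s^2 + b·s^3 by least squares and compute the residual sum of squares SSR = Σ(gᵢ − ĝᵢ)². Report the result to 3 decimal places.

AᵀA·[a, b]ᵀ = Aᵀg reads: 11444·a + 94942·b = -83612;  94942·a + 810668·b = -716770.
det = 11444·810668 − 94942² = 263301228.
a = ((-83612)·810668 − 94942·(-716770))/263301228 = 22500377/21941769; b = (11444·(-716770) − 94942·(-83612))/263301228 = -22035448/21941769.
Residuals: -2518935/7313923, 6481210/7313923, -8065698/7313923, 11384835/7313923, -6946265/7313923; SSR = 39824273/7313923.

SSR = 5.445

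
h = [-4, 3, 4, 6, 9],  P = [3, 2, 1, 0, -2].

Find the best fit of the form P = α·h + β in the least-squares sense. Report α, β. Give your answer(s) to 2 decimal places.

α = -0.37, β = 2.13

Entries of XᵀX: Σh·h = 158, Σh = 18, Σ1 = 5.
And Σh·P = -20, ΣP = 4.
Normal equations: [[158, 18]; [18, 5]]·[α, β]ᵀ = [-20, 4]ᵀ.
Δ = 158·5 − 18² = 466.
α = ((-20)·5 − 18·4)/466 = -86/233; β = (158·4 − 18·(-20))/466 = 496/233.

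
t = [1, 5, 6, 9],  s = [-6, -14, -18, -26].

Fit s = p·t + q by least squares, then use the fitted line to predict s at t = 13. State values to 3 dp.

Sums needed: Σt·t = 143, Σt = 21, Σ1 = 4.
And Σt·s = -418, Σs = -64.
Normal equations: [[143, 21]; [21, 4]]·[p, q]ᵀ = [-418, -64]ᵀ.
det = 143·4 − 21² = 131.
p = ((-418)·4 − 21·(-64))/131 = -328/131; q = (143·(-64) − 21·(-418))/131 = -374/131.
At t = 13: ŝ = (-328/131)·(13) + (-374/131)·(1) = -4638/131.

ŝ = -35.405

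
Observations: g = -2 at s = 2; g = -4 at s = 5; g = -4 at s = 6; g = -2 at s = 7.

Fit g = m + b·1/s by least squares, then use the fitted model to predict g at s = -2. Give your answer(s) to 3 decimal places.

ĝ = -5.492

Entries of MᵀM: Σ1 = 4, Σ1/s = 106/105, Σ1/s·1/s = 7457/22050.
Moment sums: Σg = -12, Σ1/s·g = -289/105.
MᵀM·[m, b]ᵀ = Mᵀg becomes [[4, 106/105]; [106/105, 7457/22050]]·[m, b]ᵀ = [-12, -289/105]ᵀ.
Eliminating b: (7457/22050)·(row 1) − (106/105)·(row 2) gives (1226/3675)·m = (7457/22050)·(-12) − (106/105)·(-289/105) = -14108/11025, so m = -7054/1839.
Then b = ((-289/105) − (106/105)·(-7054/1839))/(7457/22050) = 2030/613.
At s = -2: ĝ = (-7054/1839)·(1) + (2030/613)·(-1/2) = -10099/1839.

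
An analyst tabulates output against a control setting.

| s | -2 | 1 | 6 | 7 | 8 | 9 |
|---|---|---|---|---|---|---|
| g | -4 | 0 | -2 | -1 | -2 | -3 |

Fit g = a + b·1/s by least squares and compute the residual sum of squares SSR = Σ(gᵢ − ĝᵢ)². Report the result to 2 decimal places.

SSR = 1.97

With design matrix A, AᵀA = [[6, 527/504]; [527/504, 336865/254016]] and Aᵀg = [-12, 79/84]ᵀ.
Eliminating b: (336865/254016)·(row 1) − (527/504)·(row 2) gives (1743461/254016)·a = (336865/254016)·(-12) − (527/504)·(79/84) = -715363/42336, so a = -4292178/1743461.
Then b = ((79/84) − (527/504)·(-4292178/1743461))/(336865/254016) = 4620672/1743461.
Residuals: -371330/1743461, -328494/1743461, 35144/1743461, 1888621/1743461, 227672/1743461, -1451613/1743461; SSR = 3425906/1743461.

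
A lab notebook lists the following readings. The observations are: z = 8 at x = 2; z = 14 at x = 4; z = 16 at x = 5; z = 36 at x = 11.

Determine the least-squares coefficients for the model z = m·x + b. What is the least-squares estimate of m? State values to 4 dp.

m = 3.1333

Normal-equation sums: Σx·x = 166, Σx = 22, Σ1 = 4.
Moment sums: Σx·z = 548, Σz = 74.
So AᵀA·[m, b]ᵀ = Aᵀz: [[166, 22]; [22, 4]]·[m, b]ᵀ = [548, 74]ᵀ.
Eliminating b: 4·(row 1) − 22·(row 2) gives 180·m = 4·548 − 22·74 = 564, so m = 47/15.
Then b = (74 − 22·(47/15))/4 = 19/15.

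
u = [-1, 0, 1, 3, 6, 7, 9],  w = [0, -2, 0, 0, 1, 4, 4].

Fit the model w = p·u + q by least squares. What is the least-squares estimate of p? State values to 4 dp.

Entries of MᵀM: Σu·u = 177, Σu = 25, Σ1 = 7.
Moment sums: Σu·w = 70, Σw = 7.
So MᵀM·[p, q]ᵀ = Mᵀw: [[177, 25]; [25, 7]]·[p, q]ᵀ = [70, 7]ᵀ.
Eliminating q: 7·(row 1) − 25·(row 2) gives 614·p = 7·70 − 25·7 = 315, so p = 315/614.
Then q = (7 − 25·(315/614))/7 = -511/614.

p = 0.5130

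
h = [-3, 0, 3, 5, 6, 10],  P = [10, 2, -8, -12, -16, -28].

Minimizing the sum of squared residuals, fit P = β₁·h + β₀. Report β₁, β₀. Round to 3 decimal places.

With design matrix X, XᵀX = [[179, 21]; [21, 6]] and XᵀP = [-490, -52]ᵀ.
Δ = 179·6 − 21² = 633.
β₁ = ((-490)·6 − 21·(-52))/633 = -616/211; β₀ = (179·(-52) − 21·(-490))/633 = 982/633.

β₁ = -2.919, β₀ = 1.551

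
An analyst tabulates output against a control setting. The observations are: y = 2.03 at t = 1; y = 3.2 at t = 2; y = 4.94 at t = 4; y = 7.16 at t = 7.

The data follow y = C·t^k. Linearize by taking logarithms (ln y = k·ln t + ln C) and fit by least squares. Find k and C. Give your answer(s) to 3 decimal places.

k = 0.645, C = 2.034

Linearized form: ln y = k·ln t + ln C. From the 4 transformed points,
Σln t = 4.0254, Σ(ln t)² = 6.1888, Σln y = 5.4371, Σln t·ln y = 6.8512.
Equations: 6.1888·k + 4.0254·ln C = 6.8512;  4.0254·k + 4·ln C = 5.4371.
Slope k = (n·Σln t·ln y − Σln t·Σln y)/(n·Σ(ln t)² − (Σln t)²) = (4·6.8512 − 4.0254·5.4371)/8.5519 = 0.64532; ln C = (Σln y − k·Σln t)/n = 0.70985, so C = exp(0.70985) = 2.03370.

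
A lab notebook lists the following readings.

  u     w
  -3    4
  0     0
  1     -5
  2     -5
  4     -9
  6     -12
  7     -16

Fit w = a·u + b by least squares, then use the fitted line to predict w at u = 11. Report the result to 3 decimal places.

ŵ = -22.721

Normal-equation sums: Σu·u = 115, Σu = 17, Σ1 = 7.
Right-hand side: Σu·w = -247, Σw = -43.
Determinant 115·7 − 17² = 516.
a = ((-247)·7 − 17·(-43))/516 = -499/258; b = (115·(-43) − 17·(-247))/516 = -373/258.
At u = 11: ŵ = (-499/258)·(11) + (-373/258)·(1) = -977/43.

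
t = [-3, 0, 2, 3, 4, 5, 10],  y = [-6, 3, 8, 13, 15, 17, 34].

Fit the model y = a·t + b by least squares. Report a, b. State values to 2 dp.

a = 3.06, b = 2.82

MᵀM·[a, b]ᵀ = Mᵀy reads: 163·a + 21·b = 558;  21·a + 7·b = 84.
Eliminating b: 7·(row 1) − 21·(row 2) gives 700·a = 7·558 − 21·84 = 2142, so a = 153/50.
Then b = (84 − 21·(153/50))/7 = 141/50.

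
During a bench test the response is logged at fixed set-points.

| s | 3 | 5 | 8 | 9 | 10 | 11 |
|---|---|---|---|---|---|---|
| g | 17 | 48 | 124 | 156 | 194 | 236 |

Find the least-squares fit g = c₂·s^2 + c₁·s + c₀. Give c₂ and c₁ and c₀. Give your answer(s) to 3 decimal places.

c₂ = 2.012, c₁ = -0.876, c₀ = 1.724

From the data, Σs^2·s^2 = 36004, Σs^2·s = 3724, Σs^2 = 400, Σs·s = 400, Σs = 46, Σ1 = 6.
For Mᵀg: Σs^2·g = 69881, Σs·g = 7223, Σg = 775.
Row-reducing yields c₂ = 9941/4940, c₁ = -2163/2470, c₀ = 2129/1235.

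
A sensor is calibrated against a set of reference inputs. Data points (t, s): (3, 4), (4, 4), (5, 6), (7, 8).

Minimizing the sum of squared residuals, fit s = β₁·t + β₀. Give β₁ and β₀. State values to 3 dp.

With design matrix M, MᵀM = [[99, 19]; [19, 4]] and Mᵀs = [114, 22]ᵀ.
Determinant 99·4 − 19² = 35.
β₁ = (114·4 − 19·22)/35 = 38/35; β₀ = (99·22 − 19·114)/35 = 12/35.

β₁ = 1.086, β₀ = 0.343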